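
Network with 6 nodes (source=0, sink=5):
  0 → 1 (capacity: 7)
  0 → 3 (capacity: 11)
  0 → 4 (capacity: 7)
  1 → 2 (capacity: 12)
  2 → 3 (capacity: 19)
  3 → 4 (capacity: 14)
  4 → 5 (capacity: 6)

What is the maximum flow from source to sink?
Maximum flow = 6

Max flow: 6

Flow assignment:
  0 → 1: 6/7
  1 → 2: 6/12
  2 → 3: 6/19
  3 → 4: 6/14
  4 → 5: 6/6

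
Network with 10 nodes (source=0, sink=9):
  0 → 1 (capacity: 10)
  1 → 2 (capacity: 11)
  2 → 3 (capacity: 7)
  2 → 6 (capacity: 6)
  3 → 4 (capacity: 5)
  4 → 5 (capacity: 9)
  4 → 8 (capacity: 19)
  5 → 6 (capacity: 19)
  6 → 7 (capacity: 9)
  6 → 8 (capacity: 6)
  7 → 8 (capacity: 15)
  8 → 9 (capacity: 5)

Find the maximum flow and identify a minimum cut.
Max flow = 5, Min cut edges: (8,9)

Maximum flow: 5
Minimum cut: (8,9)
Partition: S = [0, 1, 2, 3, 4, 5, 6, 7, 8], T = [9]

Max-flow min-cut theorem verified: both equal 5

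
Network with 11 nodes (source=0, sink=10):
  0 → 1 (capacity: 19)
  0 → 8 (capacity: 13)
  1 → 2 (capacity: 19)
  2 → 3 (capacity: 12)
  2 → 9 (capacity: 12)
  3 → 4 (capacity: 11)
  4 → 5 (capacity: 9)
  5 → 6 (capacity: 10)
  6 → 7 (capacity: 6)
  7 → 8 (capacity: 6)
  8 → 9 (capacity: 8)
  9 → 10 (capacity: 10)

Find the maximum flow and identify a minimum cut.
Max flow = 10, Min cut edges: (9,10)

Maximum flow: 10
Minimum cut: (9,10)
Partition: S = [0, 1, 2, 3, 4, 5, 6, 7, 8, 9], T = [10]

Max-flow min-cut theorem verified: both equal 10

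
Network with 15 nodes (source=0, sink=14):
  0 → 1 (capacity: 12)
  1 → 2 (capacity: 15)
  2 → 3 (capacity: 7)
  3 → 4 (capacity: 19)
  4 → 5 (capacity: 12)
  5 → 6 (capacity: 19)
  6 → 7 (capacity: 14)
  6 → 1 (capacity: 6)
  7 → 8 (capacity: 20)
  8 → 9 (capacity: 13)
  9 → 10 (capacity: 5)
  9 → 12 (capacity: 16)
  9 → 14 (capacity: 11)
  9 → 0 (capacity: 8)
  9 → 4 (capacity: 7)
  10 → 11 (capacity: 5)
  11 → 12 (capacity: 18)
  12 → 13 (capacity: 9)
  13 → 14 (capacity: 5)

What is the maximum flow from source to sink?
Maximum flow = 7

Max flow: 7

Flow assignment:
  0 → 1: 7/12
  1 → 2: 7/15
  2 → 3: 7/7
  3 → 4: 7/19
  4 → 5: 7/12
  5 → 6: 7/19
  6 → 7: 7/14
  7 → 8: 7/20
  8 → 9: 7/13
  9 → 14: 7/11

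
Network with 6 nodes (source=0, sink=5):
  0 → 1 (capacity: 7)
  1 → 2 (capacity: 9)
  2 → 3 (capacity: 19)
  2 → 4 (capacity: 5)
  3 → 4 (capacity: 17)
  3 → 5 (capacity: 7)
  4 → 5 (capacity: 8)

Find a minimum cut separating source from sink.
Min cut value = 7, edges: (0,1)

Min cut value: 7
Partition: S = [0], T = [1, 2, 3, 4, 5]
Cut edges: (0,1)

By max-flow min-cut theorem, max flow = min cut = 7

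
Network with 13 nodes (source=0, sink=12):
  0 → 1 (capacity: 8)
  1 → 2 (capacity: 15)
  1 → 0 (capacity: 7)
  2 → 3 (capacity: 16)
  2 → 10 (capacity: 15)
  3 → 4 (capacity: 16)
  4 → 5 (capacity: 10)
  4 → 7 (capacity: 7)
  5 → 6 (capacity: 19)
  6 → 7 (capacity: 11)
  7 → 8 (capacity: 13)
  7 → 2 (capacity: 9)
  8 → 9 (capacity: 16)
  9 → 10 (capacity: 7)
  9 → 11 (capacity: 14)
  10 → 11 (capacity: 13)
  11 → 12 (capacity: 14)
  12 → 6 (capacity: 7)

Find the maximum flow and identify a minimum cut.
Max flow = 8, Min cut edges: (0,1)

Maximum flow: 8
Minimum cut: (0,1)
Partition: S = [0], T = [1, 2, 3, 4, 5, 6, 7, 8, 9, 10, 11, 12]

Max-flow min-cut theorem verified: both equal 8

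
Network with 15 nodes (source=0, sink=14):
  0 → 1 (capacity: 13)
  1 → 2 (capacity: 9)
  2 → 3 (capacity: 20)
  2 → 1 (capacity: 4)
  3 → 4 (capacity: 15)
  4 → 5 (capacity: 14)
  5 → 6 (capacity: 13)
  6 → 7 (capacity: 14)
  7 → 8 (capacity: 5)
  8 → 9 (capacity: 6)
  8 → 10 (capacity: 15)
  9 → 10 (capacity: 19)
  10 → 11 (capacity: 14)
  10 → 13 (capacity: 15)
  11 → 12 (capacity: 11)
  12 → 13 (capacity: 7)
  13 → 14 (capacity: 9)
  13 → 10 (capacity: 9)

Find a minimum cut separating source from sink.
Min cut value = 5, edges: (7,8)

Min cut value: 5
Partition: S = [0, 1, 2, 3, 4, 5, 6, 7], T = [8, 9, 10, 11, 12, 13, 14]
Cut edges: (7,8)

By max-flow min-cut theorem, max flow = min cut = 5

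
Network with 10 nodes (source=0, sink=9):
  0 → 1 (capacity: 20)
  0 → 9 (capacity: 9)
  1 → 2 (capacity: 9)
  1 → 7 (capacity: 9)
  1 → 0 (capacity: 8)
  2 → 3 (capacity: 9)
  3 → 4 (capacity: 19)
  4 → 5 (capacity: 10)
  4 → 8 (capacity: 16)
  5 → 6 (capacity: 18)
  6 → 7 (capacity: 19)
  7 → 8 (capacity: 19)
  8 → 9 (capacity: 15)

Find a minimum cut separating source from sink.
Min cut value = 24, edges: (0,9), (8,9)

Min cut value: 24
Partition: S = [0, 1, 2, 3, 4, 5, 6, 7, 8], T = [9]
Cut edges: (0,9), (8,9)

By max-flow min-cut theorem, max flow = min cut = 24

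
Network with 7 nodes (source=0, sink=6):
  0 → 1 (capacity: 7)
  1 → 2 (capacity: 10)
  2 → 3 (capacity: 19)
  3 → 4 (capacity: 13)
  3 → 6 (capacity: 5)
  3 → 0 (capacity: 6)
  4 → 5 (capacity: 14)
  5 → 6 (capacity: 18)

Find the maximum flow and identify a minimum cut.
Max flow = 7, Min cut edges: (0,1)

Maximum flow: 7
Minimum cut: (0,1)
Partition: S = [0], T = [1, 2, 3, 4, 5, 6]

Max-flow min-cut theorem verified: both equal 7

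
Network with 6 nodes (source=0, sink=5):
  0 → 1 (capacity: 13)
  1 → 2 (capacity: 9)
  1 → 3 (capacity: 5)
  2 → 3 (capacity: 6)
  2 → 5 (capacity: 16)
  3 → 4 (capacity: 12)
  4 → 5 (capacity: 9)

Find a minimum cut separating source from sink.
Min cut value = 13, edges: (0,1)

Min cut value: 13
Partition: S = [0], T = [1, 2, 3, 4, 5]
Cut edges: (0,1)

By max-flow min-cut theorem, max flow = min cut = 13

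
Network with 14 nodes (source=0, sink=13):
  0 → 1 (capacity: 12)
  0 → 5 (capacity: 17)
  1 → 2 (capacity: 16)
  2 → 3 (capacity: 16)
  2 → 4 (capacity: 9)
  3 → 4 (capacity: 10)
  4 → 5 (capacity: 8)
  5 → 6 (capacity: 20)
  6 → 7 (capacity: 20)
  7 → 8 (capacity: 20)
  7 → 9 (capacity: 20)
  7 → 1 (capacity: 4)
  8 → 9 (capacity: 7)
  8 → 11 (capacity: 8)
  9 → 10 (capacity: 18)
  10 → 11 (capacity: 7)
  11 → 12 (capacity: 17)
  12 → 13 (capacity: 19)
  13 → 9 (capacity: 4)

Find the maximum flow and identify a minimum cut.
Max flow = 15, Min cut edges: (8,11), (10,11)

Maximum flow: 15
Minimum cut: (8,11), (10,11)
Partition: S = [0, 1, 2, 3, 4, 5, 6, 7, 8, 9, 10], T = [11, 12, 13]

Max-flow min-cut theorem verified: both equal 15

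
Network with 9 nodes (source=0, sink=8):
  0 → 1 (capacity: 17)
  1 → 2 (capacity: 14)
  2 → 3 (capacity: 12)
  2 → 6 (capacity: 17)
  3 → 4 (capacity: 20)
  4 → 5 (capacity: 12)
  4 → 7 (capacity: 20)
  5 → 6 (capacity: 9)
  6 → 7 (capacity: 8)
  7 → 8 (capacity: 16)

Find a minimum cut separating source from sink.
Min cut value = 14, edges: (1,2)

Min cut value: 14
Partition: S = [0, 1], T = [2, 3, 4, 5, 6, 7, 8]
Cut edges: (1,2)

By max-flow min-cut theorem, max flow = min cut = 14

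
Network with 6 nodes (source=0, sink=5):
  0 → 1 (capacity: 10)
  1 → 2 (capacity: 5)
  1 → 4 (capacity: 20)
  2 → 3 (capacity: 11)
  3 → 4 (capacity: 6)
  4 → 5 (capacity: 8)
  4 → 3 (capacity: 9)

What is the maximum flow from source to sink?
Maximum flow = 8

Max flow: 8

Flow assignment:
  0 → 1: 8/10
  1 → 4: 8/20
  4 → 5: 8/8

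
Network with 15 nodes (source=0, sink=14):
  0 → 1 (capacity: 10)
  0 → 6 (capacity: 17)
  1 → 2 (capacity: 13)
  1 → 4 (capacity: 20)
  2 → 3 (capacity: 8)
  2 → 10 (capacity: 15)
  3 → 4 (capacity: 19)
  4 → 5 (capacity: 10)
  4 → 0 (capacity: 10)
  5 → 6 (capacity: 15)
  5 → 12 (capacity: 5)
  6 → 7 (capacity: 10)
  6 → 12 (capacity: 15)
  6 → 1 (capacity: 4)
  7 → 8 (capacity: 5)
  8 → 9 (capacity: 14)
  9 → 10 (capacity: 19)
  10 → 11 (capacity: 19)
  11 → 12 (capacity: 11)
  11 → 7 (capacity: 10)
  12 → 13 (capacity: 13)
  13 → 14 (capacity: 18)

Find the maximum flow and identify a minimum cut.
Max flow = 13, Min cut edges: (12,13)

Maximum flow: 13
Minimum cut: (12,13)
Partition: S = [0, 1, 2, 3, 4, 5, 6, 7, 8, 9, 10, 11, 12], T = [13, 14]

Max-flow min-cut theorem verified: both equal 13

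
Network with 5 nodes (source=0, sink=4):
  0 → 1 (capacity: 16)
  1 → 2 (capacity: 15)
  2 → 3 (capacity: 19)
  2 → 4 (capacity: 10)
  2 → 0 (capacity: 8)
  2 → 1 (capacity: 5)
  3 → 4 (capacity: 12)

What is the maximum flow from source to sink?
Maximum flow = 15

Max flow: 15

Flow assignment:
  0 → 1: 15/16
  1 → 2: 15/15
  2 → 3: 5/19
  2 → 4: 10/10
  3 → 4: 5/12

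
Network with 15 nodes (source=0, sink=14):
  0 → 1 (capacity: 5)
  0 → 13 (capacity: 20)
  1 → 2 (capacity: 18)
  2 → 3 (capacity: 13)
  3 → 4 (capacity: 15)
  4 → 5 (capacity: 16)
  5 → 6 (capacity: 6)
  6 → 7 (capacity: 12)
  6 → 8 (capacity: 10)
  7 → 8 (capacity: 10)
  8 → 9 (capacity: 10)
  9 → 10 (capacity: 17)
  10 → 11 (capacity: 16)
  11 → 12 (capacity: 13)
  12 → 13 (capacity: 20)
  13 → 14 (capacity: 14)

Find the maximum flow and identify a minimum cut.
Max flow = 14, Min cut edges: (13,14)

Maximum flow: 14
Minimum cut: (13,14)
Partition: S = [0, 1, 2, 3, 4, 5, 6, 7, 8, 9, 10, 11, 12, 13], T = [14]

Max-flow min-cut theorem verified: both equal 14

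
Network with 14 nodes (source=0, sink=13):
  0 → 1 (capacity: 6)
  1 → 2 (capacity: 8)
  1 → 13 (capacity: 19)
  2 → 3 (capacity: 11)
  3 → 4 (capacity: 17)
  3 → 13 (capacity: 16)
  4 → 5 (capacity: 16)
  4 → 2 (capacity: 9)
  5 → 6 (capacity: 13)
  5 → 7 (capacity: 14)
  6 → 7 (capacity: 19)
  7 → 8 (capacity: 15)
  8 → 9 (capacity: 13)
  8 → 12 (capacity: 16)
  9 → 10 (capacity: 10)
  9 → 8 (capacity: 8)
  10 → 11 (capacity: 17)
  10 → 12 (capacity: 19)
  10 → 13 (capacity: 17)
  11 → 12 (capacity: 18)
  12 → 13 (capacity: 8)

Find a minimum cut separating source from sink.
Min cut value = 6, edges: (0,1)

Min cut value: 6
Partition: S = [0], T = [1, 2, 3, 4, 5, 6, 7, 8, 9, 10, 11, 12, 13]
Cut edges: (0,1)

By max-flow min-cut theorem, max flow = min cut = 6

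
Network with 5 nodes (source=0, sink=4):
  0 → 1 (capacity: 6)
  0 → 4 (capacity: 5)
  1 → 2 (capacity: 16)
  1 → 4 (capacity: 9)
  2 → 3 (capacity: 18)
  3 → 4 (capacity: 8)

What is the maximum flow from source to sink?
Maximum flow = 11

Max flow: 11

Flow assignment:
  0 → 1: 6/6
  0 → 4: 5/5
  1 → 4: 6/9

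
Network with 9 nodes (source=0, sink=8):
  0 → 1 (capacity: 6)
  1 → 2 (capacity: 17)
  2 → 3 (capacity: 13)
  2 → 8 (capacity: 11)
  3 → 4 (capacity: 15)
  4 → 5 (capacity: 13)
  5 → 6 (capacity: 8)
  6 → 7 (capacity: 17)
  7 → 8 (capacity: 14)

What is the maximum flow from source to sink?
Maximum flow = 6

Max flow: 6

Flow assignment:
  0 → 1: 6/6
  1 → 2: 6/17
  2 → 8: 6/11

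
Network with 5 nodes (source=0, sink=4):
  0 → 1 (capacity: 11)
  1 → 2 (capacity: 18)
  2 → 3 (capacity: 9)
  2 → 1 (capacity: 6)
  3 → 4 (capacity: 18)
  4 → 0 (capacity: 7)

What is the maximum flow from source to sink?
Maximum flow = 9

Max flow: 9

Flow assignment:
  0 → 1: 9/11
  1 → 2: 9/18
  2 → 3: 9/9
  3 → 4: 9/18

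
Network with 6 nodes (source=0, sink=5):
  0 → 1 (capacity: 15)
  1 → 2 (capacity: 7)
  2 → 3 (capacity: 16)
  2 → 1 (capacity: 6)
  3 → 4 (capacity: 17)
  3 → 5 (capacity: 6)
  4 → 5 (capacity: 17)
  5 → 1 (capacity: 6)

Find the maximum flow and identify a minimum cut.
Max flow = 7, Min cut edges: (1,2)

Maximum flow: 7
Minimum cut: (1,2)
Partition: S = [0, 1], T = [2, 3, 4, 5]

Max-flow min-cut theorem verified: both equal 7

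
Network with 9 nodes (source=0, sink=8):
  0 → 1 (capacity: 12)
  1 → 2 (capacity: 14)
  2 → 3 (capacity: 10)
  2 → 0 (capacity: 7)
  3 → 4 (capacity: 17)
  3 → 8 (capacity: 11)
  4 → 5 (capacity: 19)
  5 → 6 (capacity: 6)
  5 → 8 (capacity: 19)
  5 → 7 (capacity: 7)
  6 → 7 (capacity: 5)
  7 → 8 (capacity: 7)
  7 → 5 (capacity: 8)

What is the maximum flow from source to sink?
Maximum flow = 10

Max flow: 10

Flow assignment:
  0 → 1: 12/12
  1 → 2: 12/14
  2 → 3: 10/10
  2 → 0: 2/7
  3 → 8: 10/11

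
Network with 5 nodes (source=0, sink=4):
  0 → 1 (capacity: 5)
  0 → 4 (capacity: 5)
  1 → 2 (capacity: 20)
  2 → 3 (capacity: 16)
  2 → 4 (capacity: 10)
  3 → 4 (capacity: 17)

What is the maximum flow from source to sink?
Maximum flow = 10

Max flow: 10

Flow assignment:
  0 → 1: 5/5
  0 → 4: 5/5
  1 → 2: 5/20
  2 → 4: 5/10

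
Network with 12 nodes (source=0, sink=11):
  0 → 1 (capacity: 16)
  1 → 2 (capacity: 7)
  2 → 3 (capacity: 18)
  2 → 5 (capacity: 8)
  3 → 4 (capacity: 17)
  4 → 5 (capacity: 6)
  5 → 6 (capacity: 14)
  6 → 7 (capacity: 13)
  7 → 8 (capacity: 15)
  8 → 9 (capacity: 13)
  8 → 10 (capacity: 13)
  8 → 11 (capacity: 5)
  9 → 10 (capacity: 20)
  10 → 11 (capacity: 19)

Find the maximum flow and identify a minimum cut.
Max flow = 7, Min cut edges: (1,2)

Maximum flow: 7
Minimum cut: (1,2)
Partition: S = [0, 1], T = [2, 3, 4, 5, 6, 7, 8, 9, 10, 11]

Max-flow min-cut theorem verified: both equal 7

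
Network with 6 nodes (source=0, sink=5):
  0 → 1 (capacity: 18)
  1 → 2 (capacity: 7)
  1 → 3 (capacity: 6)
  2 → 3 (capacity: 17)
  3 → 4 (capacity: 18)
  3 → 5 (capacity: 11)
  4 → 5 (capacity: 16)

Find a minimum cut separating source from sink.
Min cut value = 13, edges: (1,2), (1,3)

Min cut value: 13
Partition: S = [0, 1], T = [2, 3, 4, 5]
Cut edges: (1,2), (1,3)

By max-flow min-cut theorem, max flow = min cut = 13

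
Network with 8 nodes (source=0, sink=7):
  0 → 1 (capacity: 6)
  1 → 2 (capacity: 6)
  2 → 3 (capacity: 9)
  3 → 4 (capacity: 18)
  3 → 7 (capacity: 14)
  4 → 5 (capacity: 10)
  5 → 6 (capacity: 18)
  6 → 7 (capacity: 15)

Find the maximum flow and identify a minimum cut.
Max flow = 6, Min cut edges: (1,2)

Maximum flow: 6
Minimum cut: (1,2)
Partition: S = [0, 1], T = [2, 3, 4, 5, 6, 7]

Max-flow min-cut theorem verified: both equal 6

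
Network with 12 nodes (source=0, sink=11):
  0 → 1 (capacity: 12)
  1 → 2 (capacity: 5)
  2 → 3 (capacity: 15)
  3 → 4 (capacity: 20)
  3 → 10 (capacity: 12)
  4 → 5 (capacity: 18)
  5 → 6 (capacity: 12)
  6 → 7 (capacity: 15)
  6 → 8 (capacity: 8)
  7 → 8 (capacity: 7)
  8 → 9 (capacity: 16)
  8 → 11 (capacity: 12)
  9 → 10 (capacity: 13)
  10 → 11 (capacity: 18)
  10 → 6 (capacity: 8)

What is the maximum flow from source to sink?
Maximum flow = 5

Max flow: 5

Flow assignment:
  0 → 1: 5/12
  1 → 2: 5/5
  2 → 3: 5/15
  3 → 10: 5/12
  10 → 11: 5/18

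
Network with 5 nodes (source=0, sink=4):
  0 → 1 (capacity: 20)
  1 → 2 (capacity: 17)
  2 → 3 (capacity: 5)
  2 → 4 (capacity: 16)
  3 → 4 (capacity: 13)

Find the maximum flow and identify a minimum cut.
Max flow = 17, Min cut edges: (1,2)

Maximum flow: 17
Minimum cut: (1,2)
Partition: S = [0, 1], T = [2, 3, 4]

Max-flow min-cut theorem verified: both equal 17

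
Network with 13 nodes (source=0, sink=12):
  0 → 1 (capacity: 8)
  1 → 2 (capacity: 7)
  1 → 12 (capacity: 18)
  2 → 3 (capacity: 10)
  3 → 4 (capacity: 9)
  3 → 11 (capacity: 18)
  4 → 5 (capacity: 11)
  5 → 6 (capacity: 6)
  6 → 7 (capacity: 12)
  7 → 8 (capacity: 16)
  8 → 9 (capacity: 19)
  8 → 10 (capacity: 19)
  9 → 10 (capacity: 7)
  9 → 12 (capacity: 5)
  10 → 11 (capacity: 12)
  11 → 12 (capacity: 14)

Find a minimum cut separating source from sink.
Min cut value = 8, edges: (0,1)

Min cut value: 8
Partition: S = [0], T = [1, 2, 3, 4, 5, 6, 7, 8, 9, 10, 11, 12]
Cut edges: (0,1)

By max-flow min-cut theorem, max flow = min cut = 8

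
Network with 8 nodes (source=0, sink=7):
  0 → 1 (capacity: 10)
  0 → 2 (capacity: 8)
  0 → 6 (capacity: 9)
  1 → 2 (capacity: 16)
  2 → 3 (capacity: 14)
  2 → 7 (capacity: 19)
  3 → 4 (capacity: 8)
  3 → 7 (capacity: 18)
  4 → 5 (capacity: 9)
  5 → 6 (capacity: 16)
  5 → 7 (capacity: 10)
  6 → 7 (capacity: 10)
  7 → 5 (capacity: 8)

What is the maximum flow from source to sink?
Maximum flow = 27

Max flow: 27

Flow assignment:
  0 → 1: 10/10
  0 → 2: 8/8
  0 → 6: 9/9
  1 → 2: 10/16
  2 → 7: 18/19
  6 → 7: 9/10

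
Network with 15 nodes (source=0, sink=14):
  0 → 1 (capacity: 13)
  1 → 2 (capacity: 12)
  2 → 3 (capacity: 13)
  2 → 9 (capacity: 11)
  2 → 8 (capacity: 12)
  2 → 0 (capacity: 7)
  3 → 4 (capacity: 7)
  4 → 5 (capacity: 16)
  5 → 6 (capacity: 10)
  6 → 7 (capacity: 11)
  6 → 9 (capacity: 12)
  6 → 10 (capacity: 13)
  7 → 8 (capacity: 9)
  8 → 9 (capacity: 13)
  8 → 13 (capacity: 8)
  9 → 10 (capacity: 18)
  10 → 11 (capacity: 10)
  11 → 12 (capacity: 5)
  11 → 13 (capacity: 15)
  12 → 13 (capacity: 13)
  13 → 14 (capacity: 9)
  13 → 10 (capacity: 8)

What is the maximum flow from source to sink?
Maximum flow = 9

Max flow: 9

Flow assignment:
  0 → 1: 12/13
  1 → 2: 12/12
  2 → 9: 4/11
  2 → 8: 5/12
  2 → 0: 3/7
  8 → 13: 5/8
  9 → 10: 4/18
  10 → 11: 4/10
  11 → 13: 4/15
  13 → 14: 9/9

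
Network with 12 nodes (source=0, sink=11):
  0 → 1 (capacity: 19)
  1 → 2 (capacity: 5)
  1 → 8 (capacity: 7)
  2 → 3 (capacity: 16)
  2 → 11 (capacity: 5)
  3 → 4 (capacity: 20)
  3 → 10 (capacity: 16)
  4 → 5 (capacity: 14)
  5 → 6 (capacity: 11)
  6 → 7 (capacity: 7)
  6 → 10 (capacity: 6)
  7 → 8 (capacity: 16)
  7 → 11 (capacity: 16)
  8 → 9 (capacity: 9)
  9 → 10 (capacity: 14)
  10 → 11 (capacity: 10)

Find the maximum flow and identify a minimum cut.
Max flow = 12, Min cut edges: (1,2), (1,8)

Maximum flow: 12
Minimum cut: (1,2), (1,8)
Partition: S = [0, 1], T = [2, 3, 4, 5, 6, 7, 8, 9, 10, 11]

Max-flow min-cut theorem verified: both equal 12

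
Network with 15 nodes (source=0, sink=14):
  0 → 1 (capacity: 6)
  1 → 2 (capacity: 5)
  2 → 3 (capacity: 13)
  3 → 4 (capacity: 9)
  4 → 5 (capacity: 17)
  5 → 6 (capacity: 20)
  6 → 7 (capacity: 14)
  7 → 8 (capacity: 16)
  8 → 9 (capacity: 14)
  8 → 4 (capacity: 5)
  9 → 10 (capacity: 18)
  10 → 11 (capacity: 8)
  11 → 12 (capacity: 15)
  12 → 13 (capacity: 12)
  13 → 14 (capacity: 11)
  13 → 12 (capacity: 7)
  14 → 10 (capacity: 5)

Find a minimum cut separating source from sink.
Min cut value = 5, edges: (1,2)

Min cut value: 5
Partition: S = [0, 1], T = [2, 3, 4, 5, 6, 7, 8, 9, 10, 11, 12, 13, 14]
Cut edges: (1,2)

By max-flow min-cut theorem, max flow = min cut = 5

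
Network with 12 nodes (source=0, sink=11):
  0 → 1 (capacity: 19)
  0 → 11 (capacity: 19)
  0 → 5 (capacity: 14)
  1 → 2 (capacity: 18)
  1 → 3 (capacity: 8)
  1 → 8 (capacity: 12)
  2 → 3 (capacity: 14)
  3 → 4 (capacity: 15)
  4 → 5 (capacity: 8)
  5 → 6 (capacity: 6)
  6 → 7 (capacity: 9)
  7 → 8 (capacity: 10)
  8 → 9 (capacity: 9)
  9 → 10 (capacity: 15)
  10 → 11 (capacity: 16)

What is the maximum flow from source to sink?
Maximum flow = 28

Max flow: 28

Flow assignment:
  0 → 1: 3/19
  0 → 11: 19/19
  0 → 5: 6/14
  1 → 8: 3/12
  5 → 6: 6/6
  6 → 7: 6/9
  7 → 8: 6/10
  8 → 9: 9/9
  9 → 10: 9/15
  10 → 11: 9/16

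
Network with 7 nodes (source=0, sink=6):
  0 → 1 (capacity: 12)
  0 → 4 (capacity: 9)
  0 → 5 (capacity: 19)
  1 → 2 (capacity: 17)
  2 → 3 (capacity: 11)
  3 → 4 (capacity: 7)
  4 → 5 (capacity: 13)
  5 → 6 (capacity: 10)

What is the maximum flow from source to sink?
Maximum flow = 10

Max flow: 10

Flow assignment:
  0 → 1: 7/12
  0 → 4: 3/9
  1 → 2: 7/17
  2 → 3: 7/11
  3 → 4: 7/7
  4 → 5: 10/13
  5 → 6: 10/10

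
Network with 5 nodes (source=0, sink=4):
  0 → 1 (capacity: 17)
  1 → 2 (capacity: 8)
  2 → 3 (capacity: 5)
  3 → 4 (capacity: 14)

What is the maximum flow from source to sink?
Maximum flow = 5

Max flow: 5

Flow assignment:
  0 → 1: 5/17
  1 → 2: 5/8
  2 → 3: 5/5
  3 → 4: 5/14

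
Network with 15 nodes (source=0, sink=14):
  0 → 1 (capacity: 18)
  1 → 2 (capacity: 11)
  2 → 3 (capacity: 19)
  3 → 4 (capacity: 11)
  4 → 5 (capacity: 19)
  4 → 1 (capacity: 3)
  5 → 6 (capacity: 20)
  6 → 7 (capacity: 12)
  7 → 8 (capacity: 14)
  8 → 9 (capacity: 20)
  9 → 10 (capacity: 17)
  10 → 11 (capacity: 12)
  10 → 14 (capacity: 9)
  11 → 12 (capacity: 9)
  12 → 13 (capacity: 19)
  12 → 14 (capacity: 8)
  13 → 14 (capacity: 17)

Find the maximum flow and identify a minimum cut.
Max flow = 11, Min cut edges: (3,4)

Maximum flow: 11
Minimum cut: (3,4)
Partition: S = [0, 1, 2, 3], T = [4, 5, 6, 7, 8, 9, 10, 11, 12, 13, 14]

Max-flow min-cut theorem verified: both equal 11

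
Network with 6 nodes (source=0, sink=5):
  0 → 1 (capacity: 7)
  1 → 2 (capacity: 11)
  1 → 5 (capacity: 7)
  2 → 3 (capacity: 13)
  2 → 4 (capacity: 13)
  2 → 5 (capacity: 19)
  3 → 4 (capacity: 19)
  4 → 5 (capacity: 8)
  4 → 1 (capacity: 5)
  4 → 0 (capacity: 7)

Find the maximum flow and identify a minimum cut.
Max flow = 7, Min cut edges: (0,1)

Maximum flow: 7
Minimum cut: (0,1)
Partition: S = [0], T = [1, 2, 3, 4, 5]

Max-flow min-cut theorem verified: both equal 7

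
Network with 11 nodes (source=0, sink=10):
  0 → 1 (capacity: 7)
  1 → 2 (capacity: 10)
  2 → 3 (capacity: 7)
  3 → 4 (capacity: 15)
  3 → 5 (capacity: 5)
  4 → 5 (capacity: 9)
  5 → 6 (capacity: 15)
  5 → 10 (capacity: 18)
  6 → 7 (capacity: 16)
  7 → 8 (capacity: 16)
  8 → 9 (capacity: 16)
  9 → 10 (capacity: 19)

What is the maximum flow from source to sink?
Maximum flow = 7

Max flow: 7

Flow assignment:
  0 → 1: 7/7
  1 → 2: 7/10
  2 → 3: 7/7
  3 → 4: 2/15
  3 → 5: 5/5
  4 → 5: 2/9
  5 → 10: 7/18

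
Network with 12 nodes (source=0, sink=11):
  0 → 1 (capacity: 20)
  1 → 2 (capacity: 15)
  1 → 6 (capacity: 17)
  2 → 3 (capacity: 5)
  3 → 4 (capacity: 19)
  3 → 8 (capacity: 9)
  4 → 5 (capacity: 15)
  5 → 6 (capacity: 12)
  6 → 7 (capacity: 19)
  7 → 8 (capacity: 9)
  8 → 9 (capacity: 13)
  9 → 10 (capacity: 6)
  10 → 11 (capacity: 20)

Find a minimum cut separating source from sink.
Min cut value = 6, edges: (9,10)

Min cut value: 6
Partition: S = [0, 1, 2, 3, 4, 5, 6, 7, 8, 9], T = [10, 11]
Cut edges: (9,10)

By max-flow min-cut theorem, max flow = min cut = 6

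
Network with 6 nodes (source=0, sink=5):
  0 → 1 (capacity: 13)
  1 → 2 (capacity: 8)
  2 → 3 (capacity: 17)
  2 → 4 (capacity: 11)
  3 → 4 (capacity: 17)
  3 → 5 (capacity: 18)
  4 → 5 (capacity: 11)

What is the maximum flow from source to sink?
Maximum flow = 8

Max flow: 8

Flow assignment:
  0 → 1: 8/13
  1 → 2: 8/8
  2 → 3: 8/17
  3 → 5: 8/18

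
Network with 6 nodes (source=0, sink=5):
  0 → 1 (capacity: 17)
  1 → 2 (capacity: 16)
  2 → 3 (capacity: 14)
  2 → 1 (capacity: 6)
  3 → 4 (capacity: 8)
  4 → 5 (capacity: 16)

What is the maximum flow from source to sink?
Maximum flow = 8

Max flow: 8

Flow assignment:
  0 → 1: 8/17
  1 → 2: 8/16
  2 → 3: 8/14
  3 → 4: 8/8
  4 → 5: 8/16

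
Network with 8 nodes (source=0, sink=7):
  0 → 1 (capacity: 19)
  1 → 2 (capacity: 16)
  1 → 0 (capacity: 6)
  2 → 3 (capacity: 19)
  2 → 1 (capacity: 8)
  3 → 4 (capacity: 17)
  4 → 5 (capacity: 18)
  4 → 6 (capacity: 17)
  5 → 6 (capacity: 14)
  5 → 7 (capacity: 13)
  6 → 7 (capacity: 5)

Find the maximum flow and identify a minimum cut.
Max flow = 16, Min cut edges: (1,2)

Maximum flow: 16
Minimum cut: (1,2)
Partition: S = [0, 1], T = [2, 3, 4, 5, 6, 7]

Max-flow min-cut theorem verified: both equal 16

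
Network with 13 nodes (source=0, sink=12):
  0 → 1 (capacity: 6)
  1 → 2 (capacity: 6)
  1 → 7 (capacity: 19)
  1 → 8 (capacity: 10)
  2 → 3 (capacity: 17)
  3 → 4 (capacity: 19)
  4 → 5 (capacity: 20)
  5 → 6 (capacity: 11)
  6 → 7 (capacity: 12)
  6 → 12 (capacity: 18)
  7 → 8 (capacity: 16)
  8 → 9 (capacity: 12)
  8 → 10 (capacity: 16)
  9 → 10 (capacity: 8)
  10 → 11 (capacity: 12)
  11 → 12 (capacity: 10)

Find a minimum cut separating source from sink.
Min cut value = 6, edges: (0,1)

Min cut value: 6
Partition: S = [0], T = [1, 2, 3, 4, 5, 6, 7, 8, 9, 10, 11, 12]
Cut edges: (0,1)

By max-flow min-cut theorem, max flow = min cut = 6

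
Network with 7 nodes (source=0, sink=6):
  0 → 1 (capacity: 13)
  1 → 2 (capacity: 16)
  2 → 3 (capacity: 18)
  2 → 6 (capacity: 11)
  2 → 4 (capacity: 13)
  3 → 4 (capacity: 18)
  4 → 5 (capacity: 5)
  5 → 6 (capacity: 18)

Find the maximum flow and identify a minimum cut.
Max flow = 13, Min cut edges: (0,1)

Maximum flow: 13
Minimum cut: (0,1)
Partition: S = [0], T = [1, 2, 3, 4, 5, 6]

Max-flow min-cut theorem verified: both equal 13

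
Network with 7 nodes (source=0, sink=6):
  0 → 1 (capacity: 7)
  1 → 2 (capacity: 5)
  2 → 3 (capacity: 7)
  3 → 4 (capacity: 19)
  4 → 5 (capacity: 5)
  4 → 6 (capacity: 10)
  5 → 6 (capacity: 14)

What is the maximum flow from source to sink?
Maximum flow = 5

Max flow: 5

Flow assignment:
  0 → 1: 5/7
  1 → 2: 5/5
  2 → 3: 5/7
  3 → 4: 5/19
  4 → 6: 5/10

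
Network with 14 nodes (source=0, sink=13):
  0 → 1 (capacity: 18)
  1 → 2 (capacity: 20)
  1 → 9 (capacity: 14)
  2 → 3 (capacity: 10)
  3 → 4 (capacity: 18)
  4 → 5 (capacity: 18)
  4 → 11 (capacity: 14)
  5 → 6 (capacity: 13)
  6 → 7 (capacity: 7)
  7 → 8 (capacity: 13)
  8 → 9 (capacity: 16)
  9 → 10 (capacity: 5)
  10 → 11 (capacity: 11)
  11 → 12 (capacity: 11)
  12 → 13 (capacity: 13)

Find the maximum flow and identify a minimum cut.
Max flow = 11, Min cut edges: (11,12)

Maximum flow: 11
Minimum cut: (11,12)
Partition: S = [0, 1, 2, 3, 4, 5, 6, 7, 8, 9, 10, 11], T = [12, 13]

Max-flow min-cut theorem verified: both equal 11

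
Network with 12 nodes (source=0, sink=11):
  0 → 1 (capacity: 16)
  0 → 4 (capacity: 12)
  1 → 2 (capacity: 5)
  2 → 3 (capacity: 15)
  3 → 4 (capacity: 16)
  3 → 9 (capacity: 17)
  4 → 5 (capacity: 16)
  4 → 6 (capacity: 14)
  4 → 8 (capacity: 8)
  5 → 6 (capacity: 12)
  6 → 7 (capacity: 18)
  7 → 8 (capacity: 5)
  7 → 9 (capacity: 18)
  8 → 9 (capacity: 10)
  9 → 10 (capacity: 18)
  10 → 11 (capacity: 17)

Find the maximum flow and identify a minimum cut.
Max flow = 17, Min cut edges: (10,11)

Maximum flow: 17
Minimum cut: (10,11)
Partition: S = [0, 1, 2, 3, 4, 5, 6, 7, 8, 9, 10], T = [11]

Max-flow min-cut theorem verified: both equal 17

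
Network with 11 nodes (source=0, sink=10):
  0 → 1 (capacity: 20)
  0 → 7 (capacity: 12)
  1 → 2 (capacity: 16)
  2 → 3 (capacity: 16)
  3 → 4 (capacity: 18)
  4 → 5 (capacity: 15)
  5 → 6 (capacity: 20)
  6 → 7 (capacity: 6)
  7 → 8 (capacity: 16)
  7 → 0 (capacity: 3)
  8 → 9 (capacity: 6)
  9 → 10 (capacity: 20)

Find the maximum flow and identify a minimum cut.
Max flow = 6, Min cut edges: (8,9)

Maximum flow: 6
Minimum cut: (8,9)
Partition: S = [0, 1, 2, 3, 4, 5, 6, 7, 8], T = [9, 10]

Max-flow min-cut theorem verified: both equal 6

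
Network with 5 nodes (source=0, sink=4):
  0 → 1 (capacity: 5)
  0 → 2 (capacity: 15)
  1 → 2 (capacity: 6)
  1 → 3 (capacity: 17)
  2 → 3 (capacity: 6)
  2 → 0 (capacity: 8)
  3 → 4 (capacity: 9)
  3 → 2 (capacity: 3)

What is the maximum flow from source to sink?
Maximum flow = 9

Max flow: 9

Flow assignment:
  0 → 1: 3/5
  0 → 2: 6/15
  1 → 3: 3/17
  2 → 3: 6/6
  3 → 4: 9/9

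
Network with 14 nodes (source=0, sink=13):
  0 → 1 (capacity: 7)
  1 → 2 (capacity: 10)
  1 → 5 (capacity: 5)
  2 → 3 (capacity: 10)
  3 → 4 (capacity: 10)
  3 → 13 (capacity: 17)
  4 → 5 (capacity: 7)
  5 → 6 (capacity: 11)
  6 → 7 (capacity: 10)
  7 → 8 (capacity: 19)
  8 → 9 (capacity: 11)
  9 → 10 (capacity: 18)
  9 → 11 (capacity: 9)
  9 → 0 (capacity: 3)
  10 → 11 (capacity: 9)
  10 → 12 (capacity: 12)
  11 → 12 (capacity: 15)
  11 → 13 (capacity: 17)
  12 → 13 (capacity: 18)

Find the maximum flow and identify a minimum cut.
Max flow = 7, Min cut edges: (0,1)

Maximum flow: 7
Minimum cut: (0,1)
Partition: S = [0], T = [1, 2, 3, 4, 5, 6, 7, 8, 9, 10, 11, 12, 13]

Max-flow min-cut theorem verified: both equal 7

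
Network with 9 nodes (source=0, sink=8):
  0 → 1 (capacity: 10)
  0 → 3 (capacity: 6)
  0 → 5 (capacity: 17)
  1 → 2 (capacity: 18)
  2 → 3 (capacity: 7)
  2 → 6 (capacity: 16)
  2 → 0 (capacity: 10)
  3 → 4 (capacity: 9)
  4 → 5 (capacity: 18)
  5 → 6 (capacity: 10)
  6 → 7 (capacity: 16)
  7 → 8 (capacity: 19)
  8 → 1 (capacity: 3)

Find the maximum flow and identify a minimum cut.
Max flow = 16, Min cut edges: (6,7)

Maximum flow: 16
Minimum cut: (6,7)
Partition: S = [0, 1, 2, 3, 4, 5, 6], T = [7, 8]

Max-flow min-cut theorem verified: both equal 16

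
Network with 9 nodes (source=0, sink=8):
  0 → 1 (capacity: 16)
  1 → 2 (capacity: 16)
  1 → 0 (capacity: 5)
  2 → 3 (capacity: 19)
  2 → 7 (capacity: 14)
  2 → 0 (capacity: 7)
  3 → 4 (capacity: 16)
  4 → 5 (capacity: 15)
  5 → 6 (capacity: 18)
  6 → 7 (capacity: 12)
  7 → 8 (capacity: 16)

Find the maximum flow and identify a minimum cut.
Max flow = 16, Min cut edges: (7,8)

Maximum flow: 16
Minimum cut: (7,8)
Partition: S = [0, 1, 2, 3, 4, 5, 6, 7], T = [8]

Max-flow min-cut theorem verified: both equal 16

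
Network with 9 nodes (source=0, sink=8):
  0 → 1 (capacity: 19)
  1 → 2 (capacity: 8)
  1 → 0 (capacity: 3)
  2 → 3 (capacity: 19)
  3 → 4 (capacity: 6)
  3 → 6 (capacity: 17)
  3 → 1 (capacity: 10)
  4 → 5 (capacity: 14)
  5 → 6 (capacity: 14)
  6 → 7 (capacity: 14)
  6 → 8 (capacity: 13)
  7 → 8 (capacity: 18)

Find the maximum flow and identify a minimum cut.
Max flow = 8, Min cut edges: (1,2)

Maximum flow: 8
Minimum cut: (1,2)
Partition: S = [0, 1], T = [2, 3, 4, 5, 6, 7, 8]

Max-flow min-cut theorem verified: both equal 8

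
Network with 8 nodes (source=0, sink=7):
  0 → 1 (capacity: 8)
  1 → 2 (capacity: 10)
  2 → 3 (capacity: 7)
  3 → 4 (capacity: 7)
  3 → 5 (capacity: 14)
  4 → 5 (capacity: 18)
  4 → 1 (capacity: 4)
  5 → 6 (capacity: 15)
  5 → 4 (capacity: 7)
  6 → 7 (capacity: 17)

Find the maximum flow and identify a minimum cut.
Max flow = 7, Min cut edges: (2,3)

Maximum flow: 7
Minimum cut: (2,3)
Partition: S = [0, 1, 2], T = [3, 4, 5, 6, 7]

Max-flow min-cut theorem verified: both equal 7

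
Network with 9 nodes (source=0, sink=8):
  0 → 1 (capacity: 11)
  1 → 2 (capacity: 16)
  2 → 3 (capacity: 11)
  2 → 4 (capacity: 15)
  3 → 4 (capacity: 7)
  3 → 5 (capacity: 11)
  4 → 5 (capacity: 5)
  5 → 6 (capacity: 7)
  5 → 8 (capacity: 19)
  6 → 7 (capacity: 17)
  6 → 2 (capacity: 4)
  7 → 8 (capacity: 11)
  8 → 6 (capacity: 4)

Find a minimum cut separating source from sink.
Min cut value = 11, edges: (0,1)

Min cut value: 11
Partition: S = [0], T = [1, 2, 3, 4, 5, 6, 7, 8]
Cut edges: (0,1)

By max-flow min-cut theorem, max flow = min cut = 11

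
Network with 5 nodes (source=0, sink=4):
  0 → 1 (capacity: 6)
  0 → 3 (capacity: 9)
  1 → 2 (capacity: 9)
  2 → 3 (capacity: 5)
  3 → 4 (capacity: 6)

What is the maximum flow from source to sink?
Maximum flow = 6

Max flow: 6

Flow assignment:
  0 → 1: 5/6
  0 → 3: 1/9
  1 → 2: 5/9
  2 → 3: 5/5
  3 → 4: 6/6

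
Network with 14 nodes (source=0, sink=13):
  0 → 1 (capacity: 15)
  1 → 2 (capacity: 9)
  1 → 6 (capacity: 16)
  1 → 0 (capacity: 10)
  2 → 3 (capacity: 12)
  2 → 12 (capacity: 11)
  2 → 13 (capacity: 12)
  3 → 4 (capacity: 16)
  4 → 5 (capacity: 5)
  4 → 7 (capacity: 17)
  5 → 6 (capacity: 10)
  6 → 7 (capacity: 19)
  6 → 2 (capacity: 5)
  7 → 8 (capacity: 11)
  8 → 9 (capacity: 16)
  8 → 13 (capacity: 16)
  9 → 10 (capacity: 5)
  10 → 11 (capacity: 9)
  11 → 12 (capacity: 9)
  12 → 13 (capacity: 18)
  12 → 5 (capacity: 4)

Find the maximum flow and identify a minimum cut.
Max flow = 15, Min cut edges: (0,1)

Maximum flow: 15
Minimum cut: (0,1)
Partition: S = [0], T = [1, 2, 3, 4, 5, 6, 7, 8, 9, 10, 11, 12, 13]

Max-flow min-cut theorem verified: both equal 15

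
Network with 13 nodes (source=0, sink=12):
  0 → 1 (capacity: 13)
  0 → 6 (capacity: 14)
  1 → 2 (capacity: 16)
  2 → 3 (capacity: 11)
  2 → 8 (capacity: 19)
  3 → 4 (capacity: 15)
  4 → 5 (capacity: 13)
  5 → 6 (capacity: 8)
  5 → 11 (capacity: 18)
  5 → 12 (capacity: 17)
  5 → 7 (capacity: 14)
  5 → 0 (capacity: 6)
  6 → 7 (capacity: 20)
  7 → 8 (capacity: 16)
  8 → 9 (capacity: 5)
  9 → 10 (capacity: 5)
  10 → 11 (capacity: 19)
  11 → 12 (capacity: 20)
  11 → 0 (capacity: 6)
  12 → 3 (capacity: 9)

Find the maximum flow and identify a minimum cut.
Max flow = 16, Min cut edges: (2,3), (9,10)

Maximum flow: 16
Minimum cut: (2,3), (9,10)
Partition: S = [0, 1, 2, 6, 7, 8, 9], T = [3, 4, 5, 10, 11, 12]

Max-flow min-cut theorem verified: both equal 16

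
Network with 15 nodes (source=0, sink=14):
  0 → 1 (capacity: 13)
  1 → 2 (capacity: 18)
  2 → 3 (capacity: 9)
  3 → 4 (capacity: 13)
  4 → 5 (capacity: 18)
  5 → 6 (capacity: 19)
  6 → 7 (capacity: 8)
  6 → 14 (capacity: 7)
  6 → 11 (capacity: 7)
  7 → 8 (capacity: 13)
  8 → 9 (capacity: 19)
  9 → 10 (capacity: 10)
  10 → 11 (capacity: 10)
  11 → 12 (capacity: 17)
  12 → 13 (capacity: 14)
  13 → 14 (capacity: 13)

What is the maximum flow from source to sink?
Maximum flow = 9

Max flow: 9

Flow assignment:
  0 → 1: 9/13
  1 → 2: 9/18
  2 → 3: 9/9
  3 → 4: 9/13
  4 → 5: 9/18
  5 → 6: 9/19
  6 → 14: 7/7
  6 → 11: 2/7
  11 → 12: 2/17
  12 → 13: 2/14
  13 → 14: 2/13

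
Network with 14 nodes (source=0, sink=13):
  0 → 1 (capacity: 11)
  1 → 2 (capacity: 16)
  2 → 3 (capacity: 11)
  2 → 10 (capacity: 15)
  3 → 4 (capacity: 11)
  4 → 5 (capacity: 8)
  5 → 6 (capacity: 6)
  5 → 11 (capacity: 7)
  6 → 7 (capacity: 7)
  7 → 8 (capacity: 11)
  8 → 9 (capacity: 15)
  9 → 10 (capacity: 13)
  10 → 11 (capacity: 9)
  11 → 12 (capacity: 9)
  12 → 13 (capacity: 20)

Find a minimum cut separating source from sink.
Min cut value = 9, edges: (11,12)

Min cut value: 9
Partition: S = [0, 1, 2, 3, 4, 5, 6, 7, 8, 9, 10, 11], T = [12, 13]
Cut edges: (11,12)

By max-flow min-cut theorem, max flow = min cut = 9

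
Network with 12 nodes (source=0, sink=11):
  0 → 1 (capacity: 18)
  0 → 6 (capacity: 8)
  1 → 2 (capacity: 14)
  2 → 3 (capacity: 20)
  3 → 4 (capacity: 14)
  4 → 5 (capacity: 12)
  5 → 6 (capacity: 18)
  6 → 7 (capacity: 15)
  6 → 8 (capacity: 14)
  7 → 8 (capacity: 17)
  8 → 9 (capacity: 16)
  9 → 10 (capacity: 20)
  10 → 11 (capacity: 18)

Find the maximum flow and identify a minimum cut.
Max flow = 16, Min cut edges: (8,9)

Maximum flow: 16
Minimum cut: (8,9)
Partition: S = [0, 1, 2, 3, 4, 5, 6, 7, 8], T = [9, 10, 11]

Max-flow min-cut theorem verified: both equal 16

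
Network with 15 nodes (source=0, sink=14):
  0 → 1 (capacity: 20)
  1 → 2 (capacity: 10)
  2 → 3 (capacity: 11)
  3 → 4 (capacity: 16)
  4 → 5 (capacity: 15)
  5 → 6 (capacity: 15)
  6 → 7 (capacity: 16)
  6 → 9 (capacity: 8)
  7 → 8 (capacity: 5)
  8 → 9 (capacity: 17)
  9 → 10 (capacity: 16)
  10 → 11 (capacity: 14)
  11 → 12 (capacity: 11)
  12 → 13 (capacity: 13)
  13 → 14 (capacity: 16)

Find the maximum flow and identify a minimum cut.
Max flow = 10, Min cut edges: (1,2)

Maximum flow: 10
Minimum cut: (1,2)
Partition: S = [0, 1], T = [2, 3, 4, 5, 6, 7, 8, 9, 10, 11, 12, 13, 14]

Max-flow min-cut theorem verified: both equal 10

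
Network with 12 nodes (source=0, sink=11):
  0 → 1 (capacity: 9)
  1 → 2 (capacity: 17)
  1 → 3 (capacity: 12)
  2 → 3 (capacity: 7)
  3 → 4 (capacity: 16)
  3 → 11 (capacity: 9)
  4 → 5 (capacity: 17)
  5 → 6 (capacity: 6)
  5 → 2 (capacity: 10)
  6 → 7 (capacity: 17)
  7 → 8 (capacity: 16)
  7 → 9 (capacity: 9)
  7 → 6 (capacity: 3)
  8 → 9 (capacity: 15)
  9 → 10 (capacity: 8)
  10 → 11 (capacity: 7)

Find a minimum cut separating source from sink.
Min cut value = 9, edges: (0,1)

Min cut value: 9
Partition: S = [0], T = [1, 2, 3, 4, 5, 6, 7, 8, 9, 10, 11]
Cut edges: (0,1)

By max-flow min-cut theorem, max flow = min cut = 9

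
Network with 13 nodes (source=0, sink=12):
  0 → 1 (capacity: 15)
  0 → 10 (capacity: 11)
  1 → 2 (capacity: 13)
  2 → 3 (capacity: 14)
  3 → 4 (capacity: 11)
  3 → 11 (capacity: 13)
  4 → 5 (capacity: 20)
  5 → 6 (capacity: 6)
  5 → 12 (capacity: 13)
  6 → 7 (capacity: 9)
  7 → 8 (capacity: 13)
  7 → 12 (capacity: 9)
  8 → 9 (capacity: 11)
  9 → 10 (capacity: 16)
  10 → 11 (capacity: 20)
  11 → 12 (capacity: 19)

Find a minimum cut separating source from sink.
Min cut value = 24, edges: (0,10), (1,2)

Min cut value: 24
Partition: S = [0, 1], T = [2, 3, 4, 5, 6, 7, 8, 9, 10, 11, 12]
Cut edges: (0,10), (1,2)

By max-flow min-cut theorem, max flow = min cut = 24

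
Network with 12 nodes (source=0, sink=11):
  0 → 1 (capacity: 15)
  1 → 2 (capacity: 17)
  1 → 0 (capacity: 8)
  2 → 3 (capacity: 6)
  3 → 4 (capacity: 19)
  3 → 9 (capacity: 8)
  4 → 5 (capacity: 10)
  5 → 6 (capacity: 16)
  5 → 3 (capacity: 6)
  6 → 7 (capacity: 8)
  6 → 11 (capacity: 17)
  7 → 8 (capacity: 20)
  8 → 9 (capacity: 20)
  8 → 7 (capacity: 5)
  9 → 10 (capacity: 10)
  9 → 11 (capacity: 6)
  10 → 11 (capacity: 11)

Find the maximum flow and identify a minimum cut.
Max flow = 6, Min cut edges: (2,3)

Maximum flow: 6
Minimum cut: (2,3)
Partition: S = [0, 1, 2], T = [3, 4, 5, 6, 7, 8, 9, 10, 11]

Max-flow min-cut theorem verified: both equal 6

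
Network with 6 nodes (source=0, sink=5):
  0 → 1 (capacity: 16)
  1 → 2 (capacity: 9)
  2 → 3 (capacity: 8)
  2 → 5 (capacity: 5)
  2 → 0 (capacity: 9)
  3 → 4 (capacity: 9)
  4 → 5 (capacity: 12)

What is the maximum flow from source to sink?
Maximum flow = 9

Max flow: 9

Flow assignment:
  0 → 1: 9/16
  1 → 2: 9/9
  2 → 3: 4/8
  2 → 5: 5/5
  3 → 4: 4/9
  4 → 5: 4/12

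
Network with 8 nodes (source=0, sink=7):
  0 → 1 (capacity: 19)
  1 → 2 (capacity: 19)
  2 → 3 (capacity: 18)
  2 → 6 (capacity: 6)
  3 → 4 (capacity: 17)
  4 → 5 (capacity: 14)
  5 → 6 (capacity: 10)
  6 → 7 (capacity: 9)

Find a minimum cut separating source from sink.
Min cut value = 9, edges: (6,7)

Min cut value: 9
Partition: S = [0, 1, 2, 3, 4, 5, 6], T = [7]
Cut edges: (6,7)

By max-flow min-cut theorem, max flow = min cut = 9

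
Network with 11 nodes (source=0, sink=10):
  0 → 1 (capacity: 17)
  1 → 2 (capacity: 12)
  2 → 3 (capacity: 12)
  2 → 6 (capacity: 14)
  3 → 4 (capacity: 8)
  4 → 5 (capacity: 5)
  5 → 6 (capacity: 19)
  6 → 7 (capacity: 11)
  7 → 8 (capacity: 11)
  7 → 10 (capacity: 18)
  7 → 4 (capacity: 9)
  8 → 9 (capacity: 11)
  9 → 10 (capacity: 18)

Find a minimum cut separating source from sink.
Min cut value = 11, edges: (6,7)

Min cut value: 11
Partition: S = [0, 1, 2, 3, 4, 5, 6], T = [7, 8, 9, 10]
Cut edges: (6,7)

By max-flow min-cut theorem, max flow = min cut = 11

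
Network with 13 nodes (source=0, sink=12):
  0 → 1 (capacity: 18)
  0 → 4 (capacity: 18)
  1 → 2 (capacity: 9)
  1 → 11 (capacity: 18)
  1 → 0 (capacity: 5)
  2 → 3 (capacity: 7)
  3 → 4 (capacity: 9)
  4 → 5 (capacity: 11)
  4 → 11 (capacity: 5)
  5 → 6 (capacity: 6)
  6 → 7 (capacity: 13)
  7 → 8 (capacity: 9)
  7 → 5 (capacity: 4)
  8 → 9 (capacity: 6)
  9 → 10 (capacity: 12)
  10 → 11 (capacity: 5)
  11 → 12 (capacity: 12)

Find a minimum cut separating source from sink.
Min cut value = 12, edges: (11,12)

Min cut value: 12
Partition: S = [0, 1, 2, 3, 4, 5, 6, 7, 8, 9, 10, 11], T = [12]
Cut edges: (11,12)

By max-flow min-cut theorem, max flow = min cut = 12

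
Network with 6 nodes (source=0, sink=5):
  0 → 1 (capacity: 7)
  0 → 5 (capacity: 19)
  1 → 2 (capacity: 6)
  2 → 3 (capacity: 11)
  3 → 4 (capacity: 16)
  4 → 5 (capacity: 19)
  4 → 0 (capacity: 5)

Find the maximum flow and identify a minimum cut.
Max flow = 25, Min cut edges: (0,5), (1,2)

Maximum flow: 25
Minimum cut: (0,5), (1,2)
Partition: S = [0, 1], T = [2, 3, 4, 5]

Max-flow min-cut theorem verified: both equal 25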